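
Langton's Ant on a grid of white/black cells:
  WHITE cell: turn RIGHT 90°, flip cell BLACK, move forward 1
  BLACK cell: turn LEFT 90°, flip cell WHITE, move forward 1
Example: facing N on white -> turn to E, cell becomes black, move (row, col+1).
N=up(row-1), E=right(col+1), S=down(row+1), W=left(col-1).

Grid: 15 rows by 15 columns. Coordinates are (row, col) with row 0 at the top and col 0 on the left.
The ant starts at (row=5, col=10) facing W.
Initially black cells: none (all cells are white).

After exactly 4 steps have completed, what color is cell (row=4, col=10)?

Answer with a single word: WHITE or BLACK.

Step 1: on WHITE (5,10): turn R to N, flip to black, move to (4,10). |black|=1
Step 2: on WHITE (4,10): turn R to E, flip to black, move to (4,11). |black|=2
Step 3: on WHITE (4,11): turn R to S, flip to black, move to (5,11). |black|=3
Step 4: on WHITE (5,11): turn R to W, flip to black, move to (5,10). |black|=4

Answer: BLACK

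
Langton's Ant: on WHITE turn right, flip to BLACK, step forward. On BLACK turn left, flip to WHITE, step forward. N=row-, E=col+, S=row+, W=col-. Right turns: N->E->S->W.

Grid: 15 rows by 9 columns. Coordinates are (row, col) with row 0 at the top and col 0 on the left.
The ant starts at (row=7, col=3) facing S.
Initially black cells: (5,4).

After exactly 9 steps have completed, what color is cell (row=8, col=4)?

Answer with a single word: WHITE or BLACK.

Answer: BLACK

Derivation:
Step 1: on WHITE (7,3): turn R to W, flip to black, move to (7,2). |black|=2
Step 2: on WHITE (7,2): turn R to N, flip to black, move to (6,2). |black|=3
Step 3: on WHITE (6,2): turn R to E, flip to black, move to (6,3). |black|=4
Step 4: on WHITE (6,3): turn R to S, flip to black, move to (7,3). |black|=5
Step 5: on BLACK (7,3): turn L to E, flip to white, move to (7,4). |black|=4
Step 6: on WHITE (7,4): turn R to S, flip to black, move to (8,4). |black|=5
Step 7: on WHITE (8,4): turn R to W, flip to black, move to (8,3). |black|=6
Step 8: on WHITE (8,3): turn R to N, flip to black, move to (7,3). |black|=7
Step 9: on WHITE (7,3): turn R to E, flip to black, move to (7,4). |black|=8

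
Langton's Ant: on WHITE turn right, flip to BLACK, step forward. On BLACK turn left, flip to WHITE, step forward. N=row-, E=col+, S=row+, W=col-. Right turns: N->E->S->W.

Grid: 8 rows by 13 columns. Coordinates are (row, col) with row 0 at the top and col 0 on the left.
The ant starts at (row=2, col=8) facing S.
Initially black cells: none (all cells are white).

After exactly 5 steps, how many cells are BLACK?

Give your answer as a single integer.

Answer: 3

Derivation:
Step 1: on WHITE (2,8): turn R to W, flip to black, move to (2,7). |black|=1
Step 2: on WHITE (2,7): turn R to N, flip to black, move to (1,7). |black|=2
Step 3: on WHITE (1,7): turn R to E, flip to black, move to (1,8). |black|=3
Step 4: on WHITE (1,8): turn R to S, flip to black, move to (2,8). |black|=4
Step 5: on BLACK (2,8): turn L to E, flip to white, move to (2,9). |black|=3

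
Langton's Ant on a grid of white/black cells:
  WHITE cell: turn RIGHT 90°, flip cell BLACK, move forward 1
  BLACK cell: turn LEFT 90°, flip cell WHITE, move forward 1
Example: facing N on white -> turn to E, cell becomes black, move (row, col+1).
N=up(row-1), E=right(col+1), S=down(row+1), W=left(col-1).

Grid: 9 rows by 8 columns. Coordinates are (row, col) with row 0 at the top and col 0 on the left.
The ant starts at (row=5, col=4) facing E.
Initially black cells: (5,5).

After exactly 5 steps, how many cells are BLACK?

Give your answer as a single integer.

Step 1: on WHITE (5,4): turn R to S, flip to black, move to (6,4). |black|=2
Step 2: on WHITE (6,4): turn R to W, flip to black, move to (6,3). |black|=3
Step 3: on WHITE (6,3): turn R to N, flip to black, move to (5,3). |black|=4
Step 4: on WHITE (5,3): turn R to E, flip to black, move to (5,4). |black|=5
Step 5: on BLACK (5,4): turn L to N, flip to white, move to (4,4). |black|=4

Answer: 4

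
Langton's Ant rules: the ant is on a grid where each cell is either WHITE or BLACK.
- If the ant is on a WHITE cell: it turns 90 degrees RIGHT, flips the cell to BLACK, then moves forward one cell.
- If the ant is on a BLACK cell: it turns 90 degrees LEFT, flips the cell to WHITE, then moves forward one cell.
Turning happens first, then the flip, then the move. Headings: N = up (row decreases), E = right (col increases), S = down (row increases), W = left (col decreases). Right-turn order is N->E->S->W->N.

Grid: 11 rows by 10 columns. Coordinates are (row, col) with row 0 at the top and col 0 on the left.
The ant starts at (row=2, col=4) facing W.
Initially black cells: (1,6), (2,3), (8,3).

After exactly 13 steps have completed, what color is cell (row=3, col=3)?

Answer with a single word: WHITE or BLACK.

Answer: BLACK

Derivation:
Step 1: on WHITE (2,4): turn R to N, flip to black, move to (1,4). |black|=4
Step 2: on WHITE (1,4): turn R to E, flip to black, move to (1,5). |black|=5
Step 3: on WHITE (1,5): turn R to S, flip to black, move to (2,5). |black|=6
Step 4: on WHITE (2,5): turn R to W, flip to black, move to (2,4). |black|=7
Step 5: on BLACK (2,4): turn L to S, flip to white, move to (3,4). |black|=6
Step 6: on WHITE (3,4): turn R to W, flip to black, move to (3,3). |black|=7
Step 7: on WHITE (3,3): turn R to N, flip to black, move to (2,3). |black|=8
Step 8: on BLACK (2,3): turn L to W, flip to white, move to (2,2). |black|=7
Step 9: on WHITE (2,2): turn R to N, flip to black, move to (1,2). |black|=8
Step 10: on WHITE (1,2): turn R to E, flip to black, move to (1,3). |black|=9
Step 11: on WHITE (1,3): turn R to S, flip to black, move to (2,3). |black|=10
Step 12: on WHITE (2,3): turn R to W, flip to black, move to (2,2). |black|=11
Step 13: on BLACK (2,2): turn L to S, flip to white, move to (3,2). |black|=10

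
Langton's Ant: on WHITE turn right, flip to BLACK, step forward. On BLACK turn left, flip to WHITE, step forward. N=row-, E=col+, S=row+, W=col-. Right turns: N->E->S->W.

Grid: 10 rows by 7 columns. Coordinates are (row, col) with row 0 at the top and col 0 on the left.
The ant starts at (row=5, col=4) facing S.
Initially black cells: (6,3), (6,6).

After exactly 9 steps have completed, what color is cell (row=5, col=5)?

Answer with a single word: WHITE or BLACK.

Step 1: on WHITE (5,4): turn R to W, flip to black, move to (5,3). |black|=3
Step 2: on WHITE (5,3): turn R to N, flip to black, move to (4,3). |black|=4
Step 3: on WHITE (4,3): turn R to E, flip to black, move to (4,4). |black|=5
Step 4: on WHITE (4,4): turn R to S, flip to black, move to (5,4). |black|=6
Step 5: on BLACK (5,4): turn L to E, flip to white, move to (5,5). |black|=5
Step 6: on WHITE (5,5): turn R to S, flip to black, move to (6,5). |black|=6
Step 7: on WHITE (6,5): turn R to W, flip to black, move to (6,4). |black|=7
Step 8: on WHITE (6,4): turn R to N, flip to black, move to (5,4). |black|=8
Step 9: on WHITE (5,4): turn R to E, flip to black, move to (5,5). |black|=9

Answer: BLACK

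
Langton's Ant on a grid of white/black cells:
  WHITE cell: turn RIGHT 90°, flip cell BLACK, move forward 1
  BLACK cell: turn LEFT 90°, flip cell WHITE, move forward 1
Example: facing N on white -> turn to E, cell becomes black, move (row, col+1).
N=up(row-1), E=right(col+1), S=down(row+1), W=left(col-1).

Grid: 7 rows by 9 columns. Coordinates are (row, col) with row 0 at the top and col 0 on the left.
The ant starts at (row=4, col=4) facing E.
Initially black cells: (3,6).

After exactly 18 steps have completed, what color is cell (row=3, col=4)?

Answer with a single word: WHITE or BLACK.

Step 1: on WHITE (4,4): turn R to S, flip to black, move to (5,4). |black|=2
Step 2: on WHITE (5,4): turn R to W, flip to black, move to (5,3). |black|=3
Step 3: on WHITE (5,3): turn R to N, flip to black, move to (4,3). |black|=4
Step 4: on WHITE (4,3): turn R to E, flip to black, move to (4,4). |black|=5
Step 5: on BLACK (4,4): turn L to N, flip to white, move to (3,4). |black|=4
Step 6: on WHITE (3,4): turn R to E, flip to black, move to (3,5). |black|=5
Step 7: on WHITE (3,5): turn R to S, flip to black, move to (4,5). |black|=6
Step 8: on WHITE (4,5): turn R to W, flip to black, move to (4,4). |black|=7
Step 9: on WHITE (4,4): turn R to N, flip to black, move to (3,4). |black|=8
Step 10: on BLACK (3,4): turn L to W, flip to white, move to (3,3). |black|=7
Step 11: on WHITE (3,3): turn R to N, flip to black, move to (2,3). |black|=8
Step 12: on WHITE (2,3): turn R to E, flip to black, move to (2,4). |black|=9
Step 13: on WHITE (2,4): turn R to S, flip to black, move to (3,4). |black|=10
Step 14: on WHITE (3,4): turn R to W, flip to black, move to (3,3). |black|=11
Step 15: on BLACK (3,3): turn L to S, flip to white, move to (4,3). |black|=10
Step 16: on BLACK (4,3): turn L to E, flip to white, move to (4,4). |black|=9
Step 17: on BLACK (4,4): turn L to N, flip to white, move to (3,4). |black|=8
Step 18: on BLACK (3,4): turn L to W, flip to white, move to (3,3). |black|=7

Answer: WHITE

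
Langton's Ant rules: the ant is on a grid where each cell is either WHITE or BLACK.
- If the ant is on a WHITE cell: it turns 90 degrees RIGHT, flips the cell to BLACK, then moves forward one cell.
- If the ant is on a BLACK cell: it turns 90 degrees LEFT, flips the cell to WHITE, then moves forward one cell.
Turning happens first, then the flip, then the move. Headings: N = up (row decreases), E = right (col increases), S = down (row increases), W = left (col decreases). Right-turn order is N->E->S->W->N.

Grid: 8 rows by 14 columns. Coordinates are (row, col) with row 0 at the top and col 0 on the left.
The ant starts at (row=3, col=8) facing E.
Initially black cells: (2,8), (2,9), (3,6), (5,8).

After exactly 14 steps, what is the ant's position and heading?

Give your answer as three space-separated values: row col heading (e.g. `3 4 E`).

Step 1: on WHITE (3,8): turn R to S, flip to black, move to (4,8). |black|=5
Step 2: on WHITE (4,8): turn R to W, flip to black, move to (4,7). |black|=6
Step 3: on WHITE (4,7): turn R to N, flip to black, move to (3,7). |black|=7
Step 4: on WHITE (3,7): turn R to E, flip to black, move to (3,8). |black|=8
Step 5: on BLACK (3,8): turn L to N, flip to white, move to (2,8). |black|=7
Step 6: on BLACK (2,8): turn L to W, flip to white, move to (2,7). |black|=6
Step 7: on WHITE (2,7): turn R to N, flip to black, move to (1,7). |black|=7
Step 8: on WHITE (1,7): turn R to E, flip to black, move to (1,8). |black|=8
Step 9: on WHITE (1,8): turn R to S, flip to black, move to (2,8). |black|=9
Step 10: on WHITE (2,8): turn R to W, flip to black, move to (2,7). |black|=10
Step 11: on BLACK (2,7): turn L to S, flip to white, move to (3,7). |black|=9
Step 12: on BLACK (3,7): turn L to E, flip to white, move to (3,8). |black|=8
Step 13: on WHITE (3,8): turn R to S, flip to black, move to (4,8). |black|=9
Step 14: on BLACK (4,8): turn L to E, flip to white, move to (4,9). |black|=8

Answer: 4 9 E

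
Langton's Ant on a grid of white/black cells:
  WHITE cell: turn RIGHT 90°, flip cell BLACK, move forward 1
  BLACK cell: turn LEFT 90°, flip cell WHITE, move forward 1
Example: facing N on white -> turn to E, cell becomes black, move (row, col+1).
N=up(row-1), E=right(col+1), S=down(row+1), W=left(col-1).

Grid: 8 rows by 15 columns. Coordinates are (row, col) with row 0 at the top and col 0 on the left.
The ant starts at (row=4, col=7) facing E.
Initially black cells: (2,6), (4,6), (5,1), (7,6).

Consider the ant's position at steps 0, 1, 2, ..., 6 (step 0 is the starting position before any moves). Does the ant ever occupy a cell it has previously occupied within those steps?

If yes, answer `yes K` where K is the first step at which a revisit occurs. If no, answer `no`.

Answer: no

Derivation:
Step 1: on WHITE (4,7): turn R to S, flip to black, move to (5,7). |black|=5 — new cell
Step 2: on WHITE (5,7): turn R to W, flip to black, move to (5,6). |black|=6 — new cell
Step 3: on WHITE (5,6): turn R to N, flip to black, move to (4,6). |black|=7 — new cell
Step 4: on BLACK (4,6): turn L to W, flip to white, move to (4,5). |black|=6 — new cell
Step 5: on WHITE (4,5): turn R to N, flip to black, move to (3,5). |black|=7 — new cell
Step 6: on WHITE (3,5): turn R to E, flip to black, move to (3,6). |black|=8 — new cell
No revisit within 6 steps.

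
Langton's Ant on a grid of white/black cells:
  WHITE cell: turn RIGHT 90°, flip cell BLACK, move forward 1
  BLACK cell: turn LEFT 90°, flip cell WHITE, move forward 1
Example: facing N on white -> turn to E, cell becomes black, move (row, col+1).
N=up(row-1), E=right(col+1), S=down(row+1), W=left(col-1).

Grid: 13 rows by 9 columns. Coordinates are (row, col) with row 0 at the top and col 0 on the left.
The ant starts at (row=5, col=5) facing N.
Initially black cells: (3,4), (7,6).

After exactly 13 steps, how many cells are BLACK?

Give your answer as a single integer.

Step 1: on WHITE (5,5): turn R to E, flip to black, move to (5,6). |black|=3
Step 2: on WHITE (5,6): turn R to S, flip to black, move to (6,6). |black|=4
Step 3: on WHITE (6,6): turn R to W, flip to black, move to (6,5). |black|=5
Step 4: on WHITE (6,5): turn R to N, flip to black, move to (5,5). |black|=6
Step 5: on BLACK (5,5): turn L to W, flip to white, move to (5,4). |black|=5
Step 6: on WHITE (5,4): turn R to N, flip to black, move to (4,4). |black|=6
Step 7: on WHITE (4,4): turn R to E, flip to black, move to (4,5). |black|=7
Step 8: on WHITE (4,5): turn R to S, flip to black, move to (5,5). |black|=8
Step 9: on WHITE (5,5): turn R to W, flip to black, move to (5,4). |black|=9
Step 10: on BLACK (5,4): turn L to S, flip to white, move to (6,4). |black|=8
Step 11: on WHITE (6,4): turn R to W, flip to black, move to (6,3). |black|=9
Step 12: on WHITE (6,3): turn R to N, flip to black, move to (5,3). |black|=10
Step 13: on WHITE (5,3): turn R to E, flip to black, move to (5,4). |black|=11

Answer: 11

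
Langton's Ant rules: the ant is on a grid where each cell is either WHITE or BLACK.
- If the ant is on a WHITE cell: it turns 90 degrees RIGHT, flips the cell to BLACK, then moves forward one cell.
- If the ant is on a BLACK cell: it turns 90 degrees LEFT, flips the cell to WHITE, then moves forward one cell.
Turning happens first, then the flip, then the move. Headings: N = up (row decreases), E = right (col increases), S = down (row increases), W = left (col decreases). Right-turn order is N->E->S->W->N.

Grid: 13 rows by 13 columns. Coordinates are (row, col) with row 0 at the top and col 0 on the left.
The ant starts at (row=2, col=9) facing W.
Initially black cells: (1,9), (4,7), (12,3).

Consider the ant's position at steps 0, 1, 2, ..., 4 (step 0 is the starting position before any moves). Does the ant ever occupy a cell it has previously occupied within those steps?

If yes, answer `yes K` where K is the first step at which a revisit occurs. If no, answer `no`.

Answer: no

Derivation:
Step 1: on WHITE (2,9): turn R to N, flip to black, move to (1,9). |black|=4 — new cell
Step 2: on BLACK (1,9): turn L to W, flip to white, move to (1,8). |black|=3 — new cell
Step 3: on WHITE (1,8): turn R to N, flip to black, move to (0,8). |black|=4 — new cell
Step 4: on WHITE (0,8): turn R to E, flip to black, move to (0,9). |black|=5 — new cell
No revisit within 4 steps.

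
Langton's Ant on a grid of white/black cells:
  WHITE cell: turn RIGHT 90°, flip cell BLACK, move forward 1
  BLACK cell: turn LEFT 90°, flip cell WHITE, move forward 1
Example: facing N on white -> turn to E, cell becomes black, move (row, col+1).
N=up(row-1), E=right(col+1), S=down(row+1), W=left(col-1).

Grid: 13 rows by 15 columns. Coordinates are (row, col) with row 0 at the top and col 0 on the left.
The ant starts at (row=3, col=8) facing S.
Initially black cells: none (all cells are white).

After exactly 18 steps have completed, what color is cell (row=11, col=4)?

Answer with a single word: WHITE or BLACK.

Step 1: on WHITE (3,8): turn R to W, flip to black, move to (3,7). |black|=1
Step 2: on WHITE (3,7): turn R to N, flip to black, move to (2,7). |black|=2
Step 3: on WHITE (2,7): turn R to E, flip to black, move to (2,8). |black|=3
Step 4: on WHITE (2,8): turn R to S, flip to black, move to (3,8). |black|=4
Step 5: on BLACK (3,8): turn L to E, flip to white, move to (3,9). |black|=3
Step 6: on WHITE (3,9): turn R to S, flip to black, move to (4,9). |black|=4
Step 7: on WHITE (4,9): turn R to W, flip to black, move to (4,8). |black|=5
Step 8: on WHITE (4,8): turn R to N, flip to black, move to (3,8). |black|=6
Step 9: on WHITE (3,8): turn R to E, flip to black, move to (3,9). |black|=7
Step 10: on BLACK (3,9): turn L to N, flip to white, move to (2,9). |black|=6
Step 11: on WHITE (2,9): turn R to E, flip to black, move to (2,10). |black|=7
Step 12: on WHITE (2,10): turn R to S, flip to black, move to (3,10). |black|=8
Step 13: on WHITE (3,10): turn R to W, flip to black, move to (3,9). |black|=9
Step 14: on WHITE (3,9): turn R to N, flip to black, move to (2,9). |black|=10
Step 15: on BLACK (2,9): turn L to W, flip to white, move to (2,8). |black|=9
Step 16: on BLACK (2,8): turn L to S, flip to white, move to (3,8). |black|=8
Step 17: on BLACK (3,8): turn L to E, flip to white, move to (3,9). |black|=7
Step 18: on BLACK (3,9): turn L to N, flip to white, move to (2,9). |black|=6

Answer: WHITE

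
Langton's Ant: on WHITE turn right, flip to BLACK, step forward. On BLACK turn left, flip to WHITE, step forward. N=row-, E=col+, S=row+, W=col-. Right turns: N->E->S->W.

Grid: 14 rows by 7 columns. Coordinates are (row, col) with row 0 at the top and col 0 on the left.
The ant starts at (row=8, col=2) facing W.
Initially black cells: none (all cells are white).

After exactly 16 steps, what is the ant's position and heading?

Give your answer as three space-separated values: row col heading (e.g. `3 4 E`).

Step 1: on WHITE (8,2): turn R to N, flip to black, move to (7,2). |black|=1
Step 2: on WHITE (7,2): turn R to E, flip to black, move to (7,3). |black|=2
Step 3: on WHITE (7,3): turn R to S, flip to black, move to (8,3). |black|=3
Step 4: on WHITE (8,3): turn R to W, flip to black, move to (8,2). |black|=4
Step 5: on BLACK (8,2): turn L to S, flip to white, move to (9,2). |black|=3
Step 6: on WHITE (9,2): turn R to W, flip to black, move to (9,1). |black|=4
Step 7: on WHITE (9,1): turn R to N, flip to black, move to (8,1). |black|=5
Step 8: on WHITE (8,1): turn R to E, flip to black, move to (8,2). |black|=6
Step 9: on WHITE (8,2): turn R to S, flip to black, move to (9,2). |black|=7
Step 10: on BLACK (9,2): turn L to E, flip to white, move to (9,3). |black|=6
Step 11: on WHITE (9,3): turn R to S, flip to black, move to (10,3). |black|=7
Step 12: on WHITE (10,3): turn R to W, flip to black, move to (10,2). |black|=8
Step 13: on WHITE (10,2): turn R to N, flip to black, move to (9,2). |black|=9
Step 14: on WHITE (9,2): turn R to E, flip to black, move to (9,3). |black|=10
Step 15: on BLACK (9,3): turn L to N, flip to white, move to (8,3). |black|=9
Step 16: on BLACK (8,3): turn L to W, flip to white, move to (8,2). |black|=8

Answer: 8 2 W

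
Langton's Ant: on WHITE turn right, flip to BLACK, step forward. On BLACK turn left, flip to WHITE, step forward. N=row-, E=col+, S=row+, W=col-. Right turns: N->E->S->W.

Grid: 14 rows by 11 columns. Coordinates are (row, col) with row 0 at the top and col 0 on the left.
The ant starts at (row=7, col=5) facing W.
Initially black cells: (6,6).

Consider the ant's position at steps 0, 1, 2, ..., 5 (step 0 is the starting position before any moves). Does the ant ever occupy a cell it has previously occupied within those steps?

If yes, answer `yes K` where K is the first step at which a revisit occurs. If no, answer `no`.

Answer: no

Derivation:
Step 1: on WHITE (7,5): turn R to N, flip to black, move to (6,5). |black|=2 — new cell
Step 2: on WHITE (6,5): turn R to E, flip to black, move to (6,6). |black|=3 — new cell
Step 3: on BLACK (6,6): turn L to N, flip to white, move to (5,6). |black|=2 — new cell
Step 4: on WHITE (5,6): turn R to E, flip to black, move to (5,7). |black|=3 — new cell
Step 5: on WHITE (5,7): turn R to S, flip to black, move to (6,7). |black|=4 — new cell
No revisit within 5 steps.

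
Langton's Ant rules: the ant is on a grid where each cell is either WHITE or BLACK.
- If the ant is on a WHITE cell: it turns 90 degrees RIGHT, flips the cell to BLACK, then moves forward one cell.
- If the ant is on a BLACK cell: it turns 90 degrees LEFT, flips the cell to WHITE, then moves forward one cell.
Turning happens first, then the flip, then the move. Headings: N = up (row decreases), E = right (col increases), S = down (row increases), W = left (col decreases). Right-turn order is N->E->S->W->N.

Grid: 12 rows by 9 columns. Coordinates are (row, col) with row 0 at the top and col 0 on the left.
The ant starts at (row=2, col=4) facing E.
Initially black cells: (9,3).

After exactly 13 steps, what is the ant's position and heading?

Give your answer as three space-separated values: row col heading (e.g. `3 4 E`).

Answer: 1 4 S

Derivation:
Step 1: on WHITE (2,4): turn R to S, flip to black, move to (3,4). |black|=2
Step 2: on WHITE (3,4): turn R to W, flip to black, move to (3,3). |black|=3
Step 3: on WHITE (3,3): turn R to N, flip to black, move to (2,3). |black|=4
Step 4: on WHITE (2,3): turn R to E, flip to black, move to (2,4). |black|=5
Step 5: on BLACK (2,4): turn L to N, flip to white, move to (1,4). |black|=4
Step 6: on WHITE (1,4): turn R to E, flip to black, move to (1,5). |black|=5
Step 7: on WHITE (1,5): turn R to S, flip to black, move to (2,5). |black|=6
Step 8: on WHITE (2,5): turn R to W, flip to black, move to (2,4). |black|=7
Step 9: on WHITE (2,4): turn R to N, flip to black, move to (1,4). |black|=8
Step 10: on BLACK (1,4): turn L to W, flip to white, move to (1,3). |black|=7
Step 11: on WHITE (1,3): turn R to N, flip to black, move to (0,3). |black|=8
Step 12: on WHITE (0,3): turn R to E, flip to black, move to (0,4). |black|=9
Step 13: on WHITE (0,4): turn R to S, flip to black, move to (1,4). |black|=10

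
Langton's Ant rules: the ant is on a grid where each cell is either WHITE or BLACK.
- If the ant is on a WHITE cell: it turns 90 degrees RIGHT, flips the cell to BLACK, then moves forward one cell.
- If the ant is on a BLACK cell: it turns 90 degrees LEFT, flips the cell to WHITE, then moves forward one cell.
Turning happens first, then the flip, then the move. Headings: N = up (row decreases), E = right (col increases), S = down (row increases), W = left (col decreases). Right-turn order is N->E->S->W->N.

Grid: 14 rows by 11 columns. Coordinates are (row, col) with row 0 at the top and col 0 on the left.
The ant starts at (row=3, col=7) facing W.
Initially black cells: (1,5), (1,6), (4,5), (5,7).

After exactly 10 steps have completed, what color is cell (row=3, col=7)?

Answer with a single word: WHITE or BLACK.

Step 1: on WHITE (3,7): turn R to N, flip to black, move to (2,7). |black|=5
Step 2: on WHITE (2,7): turn R to E, flip to black, move to (2,8). |black|=6
Step 3: on WHITE (2,8): turn R to S, flip to black, move to (3,8). |black|=7
Step 4: on WHITE (3,8): turn R to W, flip to black, move to (3,7). |black|=8
Step 5: on BLACK (3,7): turn L to S, flip to white, move to (4,7). |black|=7
Step 6: on WHITE (4,7): turn R to W, flip to black, move to (4,6). |black|=8
Step 7: on WHITE (4,6): turn R to N, flip to black, move to (3,6). |black|=9
Step 8: on WHITE (3,6): turn R to E, flip to black, move to (3,7). |black|=10
Step 9: on WHITE (3,7): turn R to S, flip to black, move to (4,7). |black|=11
Step 10: on BLACK (4,7): turn L to E, flip to white, move to (4,8). |black|=10

Answer: BLACK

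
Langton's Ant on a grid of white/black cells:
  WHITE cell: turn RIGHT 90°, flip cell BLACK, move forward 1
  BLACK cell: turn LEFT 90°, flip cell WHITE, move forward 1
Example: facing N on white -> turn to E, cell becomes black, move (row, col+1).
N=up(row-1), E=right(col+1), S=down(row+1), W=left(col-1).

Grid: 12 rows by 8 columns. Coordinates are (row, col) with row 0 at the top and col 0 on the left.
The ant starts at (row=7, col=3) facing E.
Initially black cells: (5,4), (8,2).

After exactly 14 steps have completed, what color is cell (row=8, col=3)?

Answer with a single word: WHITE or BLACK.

Answer: WHITE

Derivation:
Step 1: on WHITE (7,3): turn R to S, flip to black, move to (8,3). |black|=3
Step 2: on WHITE (8,3): turn R to W, flip to black, move to (8,2). |black|=4
Step 3: on BLACK (8,2): turn L to S, flip to white, move to (9,2). |black|=3
Step 4: on WHITE (9,2): turn R to W, flip to black, move to (9,1). |black|=4
Step 5: on WHITE (9,1): turn R to N, flip to black, move to (8,1). |black|=5
Step 6: on WHITE (8,1): turn R to E, flip to black, move to (8,2). |black|=6
Step 7: on WHITE (8,2): turn R to S, flip to black, move to (9,2). |black|=7
Step 8: on BLACK (9,2): turn L to E, flip to white, move to (9,3). |black|=6
Step 9: on WHITE (9,3): turn R to S, flip to black, move to (10,3). |black|=7
Step 10: on WHITE (10,3): turn R to W, flip to black, move to (10,2). |black|=8
Step 11: on WHITE (10,2): turn R to N, flip to black, move to (9,2). |black|=9
Step 12: on WHITE (9,2): turn R to E, flip to black, move to (9,3). |black|=10
Step 13: on BLACK (9,3): turn L to N, flip to white, move to (8,3). |black|=9
Step 14: on BLACK (8,3): turn L to W, flip to white, move to (8,2). |black|=8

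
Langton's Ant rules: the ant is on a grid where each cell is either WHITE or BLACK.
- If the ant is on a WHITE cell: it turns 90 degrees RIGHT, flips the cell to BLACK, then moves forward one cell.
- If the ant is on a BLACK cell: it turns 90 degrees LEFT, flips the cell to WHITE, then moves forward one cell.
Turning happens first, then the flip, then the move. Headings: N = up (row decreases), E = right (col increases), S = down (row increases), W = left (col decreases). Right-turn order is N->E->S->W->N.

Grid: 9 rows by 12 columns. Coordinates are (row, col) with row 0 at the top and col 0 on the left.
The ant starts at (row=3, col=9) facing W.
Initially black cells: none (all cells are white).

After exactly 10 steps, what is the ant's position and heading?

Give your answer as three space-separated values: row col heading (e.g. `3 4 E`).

Step 1: on WHITE (3,9): turn R to N, flip to black, move to (2,9). |black|=1
Step 2: on WHITE (2,9): turn R to E, flip to black, move to (2,10). |black|=2
Step 3: on WHITE (2,10): turn R to S, flip to black, move to (3,10). |black|=3
Step 4: on WHITE (3,10): turn R to W, flip to black, move to (3,9). |black|=4
Step 5: on BLACK (3,9): turn L to S, flip to white, move to (4,9). |black|=3
Step 6: on WHITE (4,9): turn R to W, flip to black, move to (4,8). |black|=4
Step 7: on WHITE (4,8): turn R to N, flip to black, move to (3,8). |black|=5
Step 8: on WHITE (3,8): turn R to E, flip to black, move to (3,9). |black|=6
Step 9: on WHITE (3,9): turn R to S, flip to black, move to (4,9). |black|=7
Step 10: on BLACK (4,9): turn L to E, flip to white, move to (4,10). |black|=6

Answer: 4 10 E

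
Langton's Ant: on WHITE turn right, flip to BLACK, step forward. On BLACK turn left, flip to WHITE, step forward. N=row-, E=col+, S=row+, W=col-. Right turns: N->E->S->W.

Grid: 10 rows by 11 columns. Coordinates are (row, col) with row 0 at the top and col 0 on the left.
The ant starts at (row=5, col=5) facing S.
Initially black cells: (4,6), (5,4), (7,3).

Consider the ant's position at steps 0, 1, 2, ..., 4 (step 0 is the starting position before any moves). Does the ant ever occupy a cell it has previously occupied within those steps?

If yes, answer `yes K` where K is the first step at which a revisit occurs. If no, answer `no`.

Answer: no

Derivation:
Step 1: on WHITE (5,5): turn R to W, flip to black, move to (5,4). |black|=4 — new cell
Step 2: on BLACK (5,4): turn L to S, flip to white, move to (6,4). |black|=3 — new cell
Step 3: on WHITE (6,4): turn R to W, flip to black, move to (6,3). |black|=4 — new cell
Step 4: on WHITE (6,3): turn R to N, flip to black, move to (5,3). |black|=5 — new cell
No revisit within 4 steps.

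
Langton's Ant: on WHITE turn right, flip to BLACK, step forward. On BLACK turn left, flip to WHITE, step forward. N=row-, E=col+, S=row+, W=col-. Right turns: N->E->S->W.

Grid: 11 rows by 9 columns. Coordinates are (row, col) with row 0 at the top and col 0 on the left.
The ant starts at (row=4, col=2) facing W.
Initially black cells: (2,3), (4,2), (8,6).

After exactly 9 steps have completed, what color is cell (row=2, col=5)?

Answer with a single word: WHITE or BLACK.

Answer: WHITE

Derivation:
Step 1: on BLACK (4,2): turn L to S, flip to white, move to (5,2). |black|=2
Step 2: on WHITE (5,2): turn R to W, flip to black, move to (5,1). |black|=3
Step 3: on WHITE (5,1): turn R to N, flip to black, move to (4,1). |black|=4
Step 4: on WHITE (4,1): turn R to E, flip to black, move to (4,2). |black|=5
Step 5: on WHITE (4,2): turn R to S, flip to black, move to (5,2). |black|=6
Step 6: on BLACK (5,2): turn L to E, flip to white, move to (5,3). |black|=5
Step 7: on WHITE (5,3): turn R to S, flip to black, move to (6,3). |black|=6
Step 8: on WHITE (6,3): turn R to W, flip to black, move to (6,2). |black|=7
Step 9: on WHITE (6,2): turn R to N, flip to black, move to (5,2). |black|=8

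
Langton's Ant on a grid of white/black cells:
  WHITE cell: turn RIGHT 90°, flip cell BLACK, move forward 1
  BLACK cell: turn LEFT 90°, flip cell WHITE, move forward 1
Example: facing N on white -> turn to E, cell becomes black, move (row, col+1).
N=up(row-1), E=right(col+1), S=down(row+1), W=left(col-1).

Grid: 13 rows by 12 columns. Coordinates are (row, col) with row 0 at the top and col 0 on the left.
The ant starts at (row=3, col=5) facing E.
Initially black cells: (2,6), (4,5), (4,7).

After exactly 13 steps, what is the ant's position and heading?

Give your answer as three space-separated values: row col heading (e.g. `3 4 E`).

Answer: 4 7 N

Derivation:
Step 1: on WHITE (3,5): turn R to S, flip to black, move to (4,5). |black|=4
Step 2: on BLACK (4,5): turn L to E, flip to white, move to (4,6). |black|=3
Step 3: on WHITE (4,6): turn R to S, flip to black, move to (5,6). |black|=4
Step 4: on WHITE (5,6): turn R to W, flip to black, move to (5,5). |black|=5
Step 5: on WHITE (5,5): turn R to N, flip to black, move to (4,5). |black|=6
Step 6: on WHITE (4,5): turn R to E, flip to black, move to (4,6). |black|=7
Step 7: on BLACK (4,6): turn L to N, flip to white, move to (3,6). |black|=6
Step 8: on WHITE (3,6): turn R to E, flip to black, move to (3,7). |black|=7
Step 9: on WHITE (3,7): turn R to S, flip to black, move to (4,7). |black|=8
Step 10: on BLACK (4,7): turn L to E, flip to white, move to (4,8). |black|=7
Step 11: on WHITE (4,8): turn R to S, flip to black, move to (5,8). |black|=8
Step 12: on WHITE (5,8): turn R to W, flip to black, move to (5,7). |black|=9
Step 13: on WHITE (5,7): turn R to N, flip to black, move to (4,7). |black|=10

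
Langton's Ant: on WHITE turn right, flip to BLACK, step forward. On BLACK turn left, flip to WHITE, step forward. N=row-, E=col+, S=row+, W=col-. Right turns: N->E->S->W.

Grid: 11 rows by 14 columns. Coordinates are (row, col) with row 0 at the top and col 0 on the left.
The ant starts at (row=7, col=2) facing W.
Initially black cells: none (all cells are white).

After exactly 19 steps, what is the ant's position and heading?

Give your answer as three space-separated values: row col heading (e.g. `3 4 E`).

Step 1: on WHITE (7,2): turn R to N, flip to black, move to (6,2). |black|=1
Step 2: on WHITE (6,2): turn R to E, flip to black, move to (6,3). |black|=2
Step 3: on WHITE (6,3): turn R to S, flip to black, move to (7,3). |black|=3
Step 4: on WHITE (7,3): turn R to W, flip to black, move to (7,2). |black|=4
Step 5: on BLACK (7,2): turn L to S, flip to white, move to (8,2). |black|=3
Step 6: on WHITE (8,2): turn R to W, flip to black, move to (8,1). |black|=4
Step 7: on WHITE (8,1): turn R to N, flip to black, move to (7,1). |black|=5
Step 8: on WHITE (7,1): turn R to E, flip to black, move to (7,2). |black|=6
Step 9: on WHITE (7,2): turn R to S, flip to black, move to (8,2). |black|=7
Step 10: on BLACK (8,2): turn L to E, flip to white, move to (8,3). |black|=6
Step 11: on WHITE (8,3): turn R to S, flip to black, move to (9,3). |black|=7
Step 12: on WHITE (9,3): turn R to W, flip to black, move to (9,2). |black|=8
Step 13: on WHITE (9,2): turn R to N, flip to black, move to (8,2). |black|=9
Step 14: on WHITE (8,2): turn R to E, flip to black, move to (8,3). |black|=10
Step 15: on BLACK (8,3): turn L to N, flip to white, move to (7,3). |black|=9
Step 16: on BLACK (7,3): turn L to W, flip to white, move to (7,2). |black|=8
Step 17: on BLACK (7,2): turn L to S, flip to white, move to (8,2). |black|=7
Step 18: on BLACK (8,2): turn L to E, flip to white, move to (8,3). |black|=6
Step 19: on WHITE (8,3): turn R to S, flip to black, move to (9,3). |black|=7

Answer: 9 3 S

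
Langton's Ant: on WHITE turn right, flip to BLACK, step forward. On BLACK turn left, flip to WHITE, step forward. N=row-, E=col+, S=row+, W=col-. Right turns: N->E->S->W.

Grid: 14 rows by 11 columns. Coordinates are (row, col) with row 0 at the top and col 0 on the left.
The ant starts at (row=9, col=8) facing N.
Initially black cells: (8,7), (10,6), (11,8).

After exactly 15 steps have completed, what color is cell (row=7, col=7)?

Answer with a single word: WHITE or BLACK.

Step 1: on WHITE (9,8): turn R to E, flip to black, move to (9,9). |black|=4
Step 2: on WHITE (9,9): turn R to S, flip to black, move to (10,9). |black|=5
Step 3: on WHITE (10,9): turn R to W, flip to black, move to (10,8). |black|=6
Step 4: on WHITE (10,8): turn R to N, flip to black, move to (9,8). |black|=7
Step 5: on BLACK (9,8): turn L to W, flip to white, move to (9,7). |black|=6
Step 6: on WHITE (9,7): turn R to N, flip to black, move to (8,7). |black|=7
Step 7: on BLACK (8,7): turn L to W, flip to white, move to (8,6). |black|=6
Step 8: on WHITE (8,6): turn R to N, flip to black, move to (7,6). |black|=7
Step 9: on WHITE (7,6): turn R to E, flip to black, move to (7,7). |black|=8
Step 10: on WHITE (7,7): turn R to S, flip to black, move to (8,7). |black|=9
Step 11: on WHITE (8,7): turn R to W, flip to black, move to (8,6). |black|=10
Step 12: on BLACK (8,6): turn L to S, flip to white, move to (9,6). |black|=9
Step 13: on WHITE (9,6): turn R to W, flip to black, move to (9,5). |black|=10
Step 14: on WHITE (9,5): turn R to N, flip to black, move to (8,5). |black|=11
Step 15: on WHITE (8,5): turn R to E, flip to black, move to (8,6). |black|=12

Answer: BLACK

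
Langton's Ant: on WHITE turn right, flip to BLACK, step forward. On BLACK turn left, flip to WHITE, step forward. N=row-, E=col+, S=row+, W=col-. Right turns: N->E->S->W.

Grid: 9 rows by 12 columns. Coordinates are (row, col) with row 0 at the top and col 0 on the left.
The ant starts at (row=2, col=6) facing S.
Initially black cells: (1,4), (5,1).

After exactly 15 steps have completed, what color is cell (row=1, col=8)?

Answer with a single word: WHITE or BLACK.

Answer: BLACK

Derivation:
Step 1: on WHITE (2,6): turn R to W, flip to black, move to (2,5). |black|=3
Step 2: on WHITE (2,5): turn R to N, flip to black, move to (1,5). |black|=4
Step 3: on WHITE (1,5): turn R to E, flip to black, move to (1,6). |black|=5
Step 4: on WHITE (1,6): turn R to S, flip to black, move to (2,6). |black|=6
Step 5: on BLACK (2,6): turn L to E, flip to white, move to (2,7). |black|=5
Step 6: on WHITE (2,7): turn R to S, flip to black, move to (3,7). |black|=6
Step 7: on WHITE (3,7): turn R to W, flip to black, move to (3,6). |black|=7
Step 8: on WHITE (3,6): turn R to N, flip to black, move to (2,6). |black|=8
Step 9: on WHITE (2,6): turn R to E, flip to black, move to (2,7). |black|=9
Step 10: on BLACK (2,7): turn L to N, flip to white, move to (1,7). |black|=8
Step 11: on WHITE (1,7): turn R to E, flip to black, move to (1,8). |black|=9
Step 12: on WHITE (1,8): turn R to S, flip to black, move to (2,8). |black|=10
Step 13: on WHITE (2,8): turn R to W, flip to black, move to (2,7). |black|=11
Step 14: on WHITE (2,7): turn R to N, flip to black, move to (1,7). |black|=12
Step 15: on BLACK (1,7): turn L to W, flip to white, move to (1,6). |black|=11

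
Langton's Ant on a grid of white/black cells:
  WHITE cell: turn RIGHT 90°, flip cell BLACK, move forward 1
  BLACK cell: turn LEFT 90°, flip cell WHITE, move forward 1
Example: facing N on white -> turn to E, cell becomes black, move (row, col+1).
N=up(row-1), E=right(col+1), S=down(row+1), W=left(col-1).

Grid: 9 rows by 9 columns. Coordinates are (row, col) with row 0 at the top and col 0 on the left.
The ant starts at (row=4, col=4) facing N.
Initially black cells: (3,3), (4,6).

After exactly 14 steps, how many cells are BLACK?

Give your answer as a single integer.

Step 1: on WHITE (4,4): turn R to E, flip to black, move to (4,5). |black|=3
Step 2: on WHITE (4,5): turn R to S, flip to black, move to (5,5). |black|=4
Step 3: on WHITE (5,5): turn R to W, flip to black, move to (5,4). |black|=5
Step 4: on WHITE (5,4): turn R to N, flip to black, move to (4,4). |black|=6
Step 5: on BLACK (4,4): turn L to W, flip to white, move to (4,3). |black|=5
Step 6: on WHITE (4,3): turn R to N, flip to black, move to (3,3). |black|=6
Step 7: on BLACK (3,3): turn L to W, flip to white, move to (3,2). |black|=5
Step 8: on WHITE (3,2): turn R to N, flip to black, move to (2,2). |black|=6
Step 9: on WHITE (2,2): turn R to E, flip to black, move to (2,3). |black|=7
Step 10: on WHITE (2,3): turn R to S, flip to black, move to (3,3). |black|=8
Step 11: on WHITE (3,3): turn R to W, flip to black, move to (3,2). |black|=9
Step 12: on BLACK (3,2): turn L to S, flip to white, move to (4,2). |black|=8
Step 13: on WHITE (4,2): turn R to W, flip to black, move to (4,1). |black|=9
Step 14: on WHITE (4,1): turn R to N, flip to black, move to (3,1). |black|=10

Answer: 10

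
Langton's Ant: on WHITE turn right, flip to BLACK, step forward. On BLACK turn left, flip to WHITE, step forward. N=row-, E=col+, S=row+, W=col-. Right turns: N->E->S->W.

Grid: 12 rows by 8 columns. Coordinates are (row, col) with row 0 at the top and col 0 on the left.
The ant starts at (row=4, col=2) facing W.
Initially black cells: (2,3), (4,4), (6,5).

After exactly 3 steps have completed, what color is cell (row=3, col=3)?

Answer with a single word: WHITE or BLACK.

Step 1: on WHITE (4,2): turn R to N, flip to black, move to (3,2). |black|=4
Step 2: on WHITE (3,2): turn R to E, flip to black, move to (3,3). |black|=5
Step 3: on WHITE (3,3): turn R to S, flip to black, move to (4,3). |black|=6

Answer: BLACK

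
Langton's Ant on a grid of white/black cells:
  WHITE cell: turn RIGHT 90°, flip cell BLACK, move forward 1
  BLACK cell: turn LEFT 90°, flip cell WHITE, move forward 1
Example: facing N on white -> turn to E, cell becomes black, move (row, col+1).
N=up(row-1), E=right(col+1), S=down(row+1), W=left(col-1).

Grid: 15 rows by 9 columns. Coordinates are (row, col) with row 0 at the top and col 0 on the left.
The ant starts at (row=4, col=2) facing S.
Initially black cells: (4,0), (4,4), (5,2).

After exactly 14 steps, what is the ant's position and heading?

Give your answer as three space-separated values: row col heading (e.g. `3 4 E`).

Answer: 7 3 S

Derivation:
Step 1: on WHITE (4,2): turn R to W, flip to black, move to (4,1). |black|=4
Step 2: on WHITE (4,1): turn R to N, flip to black, move to (3,1). |black|=5
Step 3: on WHITE (3,1): turn R to E, flip to black, move to (3,2). |black|=6
Step 4: on WHITE (3,2): turn R to S, flip to black, move to (4,2). |black|=7
Step 5: on BLACK (4,2): turn L to E, flip to white, move to (4,3). |black|=6
Step 6: on WHITE (4,3): turn R to S, flip to black, move to (5,3). |black|=7
Step 7: on WHITE (5,3): turn R to W, flip to black, move to (5,2). |black|=8
Step 8: on BLACK (5,2): turn L to S, flip to white, move to (6,2). |black|=7
Step 9: on WHITE (6,2): turn R to W, flip to black, move to (6,1). |black|=8
Step 10: on WHITE (6,1): turn R to N, flip to black, move to (5,1). |black|=9
Step 11: on WHITE (5,1): turn R to E, flip to black, move to (5,2). |black|=10
Step 12: on WHITE (5,2): turn R to S, flip to black, move to (6,2). |black|=11
Step 13: on BLACK (6,2): turn L to E, flip to white, move to (6,3). |black|=10
Step 14: on WHITE (6,3): turn R to S, flip to black, move to (7,3). |black|=11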